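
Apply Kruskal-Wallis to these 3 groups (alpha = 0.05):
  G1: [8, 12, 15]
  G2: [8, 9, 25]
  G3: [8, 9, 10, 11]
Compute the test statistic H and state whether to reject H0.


Step 1: Combine all N = 10 observations and assign midranks.
sorted (value, group, rank): (8,G1,2), (8,G2,2), (8,G3,2), (9,G2,4.5), (9,G3,4.5), (10,G3,6), (11,G3,7), (12,G1,8), (15,G1,9), (25,G2,10)
Step 2: Sum ranks within each group.
R_1 = 19 (n_1 = 3)
R_2 = 16.5 (n_2 = 3)
R_3 = 19.5 (n_3 = 4)
Step 3: H = 12/(N(N+1)) * sum(R_i^2/n_i) - 3(N+1)
     = 12/(10*11) * (19^2/3 + 16.5^2/3 + 19.5^2/4) - 3*11
     = 0.109091 * 306.146 - 33
     = 0.397727.
Step 4: Ties present; correction factor C = 1 - 30/(10^3 - 10) = 0.969697. Corrected H = 0.397727 / 0.969697 = 0.410156.
Step 5: Under H0, H ~ chi^2(2); p-value = 0.814584.
Step 6: alpha = 0.05. fail to reject H0.

H = 0.4102, df = 2, p = 0.814584, fail to reject H0.


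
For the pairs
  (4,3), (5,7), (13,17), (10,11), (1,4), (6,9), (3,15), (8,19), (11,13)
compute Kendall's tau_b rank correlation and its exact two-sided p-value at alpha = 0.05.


Step 1: Enumerate the 36 unordered pairs (i,j) with i<j and classify each by sign(x_j-x_i) * sign(y_j-y_i).
  (1,2):dx=+1,dy=+4->C; (1,3):dx=+9,dy=+14->C; (1,4):dx=+6,dy=+8->C; (1,5):dx=-3,dy=+1->D
  (1,6):dx=+2,dy=+6->C; (1,7):dx=-1,dy=+12->D; (1,8):dx=+4,dy=+16->C; (1,9):dx=+7,dy=+10->C
  (2,3):dx=+8,dy=+10->C; (2,4):dx=+5,dy=+4->C; (2,5):dx=-4,dy=-3->C; (2,6):dx=+1,dy=+2->C
  (2,7):dx=-2,dy=+8->D; (2,8):dx=+3,dy=+12->C; (2,9):dx=+6,dy=+6->C; (3,4):dx=-3,dy=-6->C
  (3,5):dx=-12,dy=-13->C; (3,6):dx=-7,dy=-8->C; (3,7):dx=-10,dy=-2->C; (3,8):dx=-5,dy=+2->D
  (3,9):dx=-2,dy=-4->C; (4,5):dx=-9,dy=-7->C; (4,6):dx=-4,dy=-2->C; (4,7):dx=-7,dy=+4->D
  (4,8):dx=-2,dy=+8->D; (4,9):dx=+1,dy=+2->C; (5,6):dx=+5,dy=+5->C; (5,7):dx=+2,dy=+11->C
  (5,8):dx=+7,dy=+15->C; (5,9):dx=+10,dy=+9->C; (6,7):dx=-3,dy=+6->D; (6,8):dx=+2,dy=+10->C
  (6,9):dx=+5,dy=+4->C; (7,8):dx=+5,dy=+4->C; (7,9):dx=+8,dy=-2->D; (8,9):dx=+3,dy=-6->D
Step 2: C = 27, D = 9, total pairs = 36.
Step 3: tau = (C - D)/(n(n-1)/2) = (27 - 9)/36 = 0.500000.
Step 4: Exact two-sided p-value (enumerate n! = 362880 permutations of y under H0): p = 0.075176.
Step 5: alpha = 0.05. fail to reject H0.

tau_b = 0.5000 (C=27, D=9), p = 0.075176, fail to reject H0.


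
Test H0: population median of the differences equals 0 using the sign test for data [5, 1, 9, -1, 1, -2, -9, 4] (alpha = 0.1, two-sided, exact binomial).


Step 1: Discard zero differences. Original n = 8; n_eff = number of nonzero differences = 8.
Nonzero differences (with sign): +5, +1, +9, -1, +1, -2, -9, +4
Step 2: Count signs: positive = 5, negative = 3.
Step 3: Under H0: P(positive) = 0.5, so the number of positives S ~ Bin(8, 0.5).
Step 4: Two-sided exact p-value = sum of Bin(8,0.5) probabilities at or below the observed probability = 0.726562.
Step 5: alpha = 0.1. fail to reject H0.

n_eff = 8, pos = 5, neg = 3, p = 0.726562, fail to reject H0.


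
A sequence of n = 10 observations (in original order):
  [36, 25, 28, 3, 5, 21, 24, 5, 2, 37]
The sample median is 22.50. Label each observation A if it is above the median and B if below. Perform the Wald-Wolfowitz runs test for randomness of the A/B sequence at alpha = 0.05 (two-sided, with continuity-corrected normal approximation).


Step 1: Compute median = 22.50; label A = above, B = below.
Labels in order: AAABBBABBA  (n_A = 5, n_B = 5)
Step 2: Count runs R = 5.
Step 3: Under H0 (random ordering), E[R] = 2*n_A*n_B/(n_A+n_B) + 1 = 2*5*5/10 + 1 = 6.0000.
        Var[R] = 2*n_A*n_B*(2*n_A*n_B - n_A - n_B) / ((n_A+n_B)^2 * (n_A+n_B-1)) = 2000/900 = 2.2222.
        SD[R] = 1.4907.
Step 4: Continuity-corrected z = (R + 0.5 - E[R]) / SD[R] = (5 + 0.5 - 6.0000) / 1.4907 = -0.3354.
Step 5: Two-sided p-value via normal approximation = 2*(1 - Phi(|z|)) = 0.737316.
Step 6: alpha = 0.05. fail to reject H0.

R = 5, z = -0.3354, p = 0.737316, fail to reject H0.


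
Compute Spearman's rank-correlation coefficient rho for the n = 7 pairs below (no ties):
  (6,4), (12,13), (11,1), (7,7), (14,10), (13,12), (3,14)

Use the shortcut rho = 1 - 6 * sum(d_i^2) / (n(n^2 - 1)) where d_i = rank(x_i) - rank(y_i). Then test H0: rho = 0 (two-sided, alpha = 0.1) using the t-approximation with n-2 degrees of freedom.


Step 1: Rank x and y separately (midranks; no ties here).
rank(x): 6->2, 12->5, 11->4, 7->3, 14->7, 13->6, 3->1
rank(y): 4->2, 13->6, 1->1, 7->3, 10->4, 12->5, 14->7
Step 2: d_i = R_x(i) - R_y(i); compute d_i^2.
  (2-2)^2=0, (5-6)^2=1, (4-1)^2=9, (3-3)^2=0, (7-4)^2=9, (6-5)^2=1, (1-7)^2=36
sum(d^2) = 56.
Step 3: rho = 1 - 6*56 / (7*(7^2 - 1)) = 1 - 336/336 = 0.000000.
Step 4: Under H0, t = rho * sqrt((n-2)/(1-rho^2)) = 0.0000 ~ t(5).
Step 5: Two-sided p-value from the t-distribution with 5 df = 1.000000.
Step 6: alpha = 0.1. fail to reject H0.

rho = 0.0000, p = 1.000000, fail to reject H0 at alpha = 0.1.


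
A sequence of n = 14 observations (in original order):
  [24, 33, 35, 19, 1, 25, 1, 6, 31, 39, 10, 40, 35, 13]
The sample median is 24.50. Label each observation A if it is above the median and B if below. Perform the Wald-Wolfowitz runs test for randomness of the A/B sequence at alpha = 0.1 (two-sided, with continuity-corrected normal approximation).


Step 1: Compute median = 24.50; label A = above, B = below.
Labels in order: BAABBABBAABAAB  (n_A = 7, n_B = 7)
Step 2: Count runs R = 9.
Step 3: Under H0 (random ordering), E[R] = 2*n_A*n_B/(n_A+n_B) + 1 = 2*7*7/14 + 1 = 8.0000.
        Var[R] = 2*n_A*n_B*(2*n_A*n_B - n_A - n_B) / ((n_A+n_B)^2 * (n_A+n_B-1)) = 8232/2548 = 3.2308.
        SD[R] = 1.7974.
Step 4: Continuity-corrected z = (R - 0.5 - E[R]) / SD[R] = (9 - 0.5 - 8.0000) / 1.7974 = 0.2782.
Step 5: Two-sided p-value via normal approximation = 2*(1 - Phi(|z|)) = 0.780879.
Step 6: alpha = 0.1. fail to reject H0.

R = 9, z = 0.2782, p = 0.780879, fail to reject H0.


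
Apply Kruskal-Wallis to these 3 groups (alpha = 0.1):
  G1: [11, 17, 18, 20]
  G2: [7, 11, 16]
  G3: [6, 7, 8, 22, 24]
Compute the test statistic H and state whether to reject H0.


Step 1: Combine all N = 12 observations and assign midranks.
sorted (value, group, rank): (6,G3,1), (7,G2,2.5), (7,G3,2.5), (8,G3,4), (11,G1,5.5), (11,G2,5.5), (16,G2,7), (17,G1,8), (18,G1,9), (20,G1,10), (22,G3,11), (24,G3,12)
Step 2: Sum ranks within each group.
R_1 = 32.5 (n_1 = 4)
R_2 = 15 (n_2 = 3)
R_3 = 30.5 (n_3 = 5)
Step 3: H = 12/(N(N+1)) * sum(R_i^2/n_i) - 3(N+1)
     = 12/(12*13) * (32.5^2/4 + 15^2/3 + 30.5^2/5) - 3*13
     = 0.076923 * 525.112 - 39
     = 1.393269.
Step 4: Ties present; correction factor C = 1 - 12/(12^3 - 12) = 0.993007. Corrected H = 1.393269 / 0.993007 = 1.403081.
Step 5: Under H0, H ~ chi^2(2); p-value = 0.495821.
Step 6: alpha = 0.1. fail to reject H0.

H = 1.4031, df = 2, p = 0.495821, fail to reject H0.


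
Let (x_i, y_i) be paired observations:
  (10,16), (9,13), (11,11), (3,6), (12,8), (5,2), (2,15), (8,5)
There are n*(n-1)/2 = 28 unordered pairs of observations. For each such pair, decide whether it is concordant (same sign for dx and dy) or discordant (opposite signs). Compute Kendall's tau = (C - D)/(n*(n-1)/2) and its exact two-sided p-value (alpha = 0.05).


Step 1: Enumerate the 28 unordered pairs (i,j) with i<j and classify each by sign(x_j-x_i) * sign(y_j-y_i).
  (1,2):dx=-1,dy=-3->C; (1,3):dx=+1,dy=-5->D; (1,4):dx=-7,dy=-10->C; (1,5):dx=+2,dy=-8->D
  (1,6):dx=-5,dy=-14->C; (1,7):dx=-8,dy=-1->C; (1,8):dx=-2,dy=-11->C; (2,3):dx=+2,dy=-2->D
  (2,4):dx=-6,dy=-7->C; (2,5):dx=+3,dy=-5->D; (2,6):dx=-4,dy=-11->C; (2,7):dx=-7,dy=+2->D
  (2,8):dx=-1,dy=-8->C; (3,4):dx=-8,dy=-5->C; (3,5):dx=+1,dy=-3->D; (3,6):dx=-6,dy=-9->C
  (3,7):dx=-9,dy=+4->D; (3,8):dx=-3,dy=-6->C; (4,5):dx=+9,dy=+2->C; (4,6):dx=+2,dy=-4->D
  (4,7):dx=-1,dy=+9->D; (4,8):dx=+5,dy=-1->D; (5,6):dx=-7,dy=-6->C; (5,7):dx=-10,dy=+7->D
  (5,8):dx=-4,dy=-3->C; (6,7):dx=-3,dy=+13->D; (6,8):dx=+3,dy=+3->C; (7,8):dx=+6,dy=-10->D
Step 2: C = 15, D = 13, total pairs = 28.
Step 3: tau = (C - D)/(n(n-1)/2) = (15 - 13)/28 = 0.071429.
Step 4: Exact two-sided p-value (enumerate n! = 40320 permutations of y under H0): p = 0.904861.
Step 5: alpha = 0.05. fail to reject H0.

tau_b = 0.0714 (C=15, D=13), p = 0.904861, fail to reject H0.


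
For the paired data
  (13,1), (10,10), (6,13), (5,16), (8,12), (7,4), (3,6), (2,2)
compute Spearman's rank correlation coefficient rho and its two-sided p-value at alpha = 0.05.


Step 1: Rank x and y separately (midranks; no ties here).
rank(x): 13->8, 10->7, 6->4, 5->3, 8->6, 7->5, 3->2, 2->1
rank(y): 1->1, 10->5, 13->7, 16->8, 12->6, 4->3, 6->4, 2->2
Step 2: d_i = R_x(i) - R_y(i); compute d_i^2.
  (8-1)^2=49, (7-5)^2=4, (4-7)^2=9, (3-8)^2=25, (6-6)^2=0, (5-3)^2=4, (2-4)^2=4, (1-2)^2=1
sum(d^2) = 96.
Step 3: rho = 1 - 6*96 / (8*(8^2 - 1)) = 1 - 576/504 = -0.142857.
Step 4: Under H0, t = rho * sqrt((n-2)/(1-rho^2)) = -0.3536 ~ t(6).
Step 5: Two-sided p-value from the t-distribution with 6 df = 0.735765.
Step 6: alpha = 0.05. fail to reject H0.

rho = -0.1429, p = 0.735765, fail to reject H0 at alpha = 0.05.


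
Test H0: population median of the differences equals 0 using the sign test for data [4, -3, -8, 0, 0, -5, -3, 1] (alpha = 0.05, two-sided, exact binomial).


Step 1: Discard zero differences. Original n = 8; n_eff = number of nonzero differences = 6.
Nonzero differences (with sign): +4, -3, -8, -5, -3, +1
Step 2: Count signs: positive = 2, negative = 4.
Step 3: Under H0: P(positive) = 0.5, so the number of positives S ~ Bin(6, 0.5).
Step 4: Two-sided exact p-value = sum of Bin(6,0.5) probabilities at or below the observed probability = 0.687500.
Step 5: alpha = 0.05. fail to reject H0.

n_eff = 6, pos = 2, neg = 4, p = 0.687500, fail to reject H0.


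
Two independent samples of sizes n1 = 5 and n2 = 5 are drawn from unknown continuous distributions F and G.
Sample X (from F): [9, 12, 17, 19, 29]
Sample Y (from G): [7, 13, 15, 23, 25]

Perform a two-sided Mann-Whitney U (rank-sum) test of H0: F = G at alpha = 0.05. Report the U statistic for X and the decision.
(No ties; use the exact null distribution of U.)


Step 1: Combine and sort all 10 observations; assign midranks.
sorted (value, group): (7,Y), (9,X), (12,X), (13,Y), (15,Y), (17,X), (19,X), (23,Y), (25,Y), (29,X)
ranks: 7->1, 9->2, 12->3, 13->4, 15->5, 17->6, 19->7, 23->8, 25->9, 29->10
Step 2: Rank sum for X: R1 = 2 + 3 + 6 + 7 + 10 = 28.
Step 3: U_X = R1 - n1(n1+1)/2 = 28 - 5*6/2 = 28 - 15 = 13.
       U_Y = n1*n2 - U_X = 25 - 13 = 12.
Step 4: No ties, so the exact null distribution of U (based on enumerating the C(10,5) = 252 equally likely rank assignments) gives the two-sided p-value.
Step 5: p-value = 1.000000; compare to alpha = 0.05. fail to reject H0.

U_X = 13, p = 1.000000, fail to reject H0 at alpha = 0.05.


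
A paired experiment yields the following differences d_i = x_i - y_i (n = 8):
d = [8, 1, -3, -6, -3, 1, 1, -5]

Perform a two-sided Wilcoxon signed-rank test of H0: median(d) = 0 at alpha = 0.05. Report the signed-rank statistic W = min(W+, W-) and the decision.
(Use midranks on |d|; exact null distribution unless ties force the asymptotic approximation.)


Step 1: Drop any zero differences (none here) and take |d_i|.
|d| = [8, 1, 3, 6, 3, 1, 1, 5]
Step 2: Midrank |d_i| (ties get averaged ranks).
ranks: |8|->8, |1|->2, |3|->4.5, |6|->7, |3|->4.5, |1|->2, |1|->2, |5|->6
Step 3: Attach original signs; sum ranks with positive sign and with negative sign.
W+ = 8 + 2 + 2 + 2 = 14
W- = 4.5 + 7 + 4.5 + 6 = 22
(Check: W+ + W- = 36 should equal n(n+1)/2 = 36.)
Step 4: Test statistic W = min(W+, W-) = 14.
Step 5: Ties in |d|, so use the tie-corrected normal approximation.
        E[W] = n(n+1)/4 = 8*9/4 = 18.
        Tie groups: |d|=1 (t=3), |d|=3 (t=2); sum(t^3 - t) = 30.
        Var[W] = n(n+1)(2n+1)/24 - sum(t^3-t)/48 = 1224/24 - 30/48 = 50.375.
        z = (W - E[W]) / sqrt(Var[W]) = (14 - 18) / 7.0975 = -0.5636.
        Two-sided p = 2*Phi(z) = 0.573043.
Step 6: alpha = 0.05. fail to reject H0.

W+ = 14, W- = 22, W = min = 14, p = 0.573043, fail to reject H0.


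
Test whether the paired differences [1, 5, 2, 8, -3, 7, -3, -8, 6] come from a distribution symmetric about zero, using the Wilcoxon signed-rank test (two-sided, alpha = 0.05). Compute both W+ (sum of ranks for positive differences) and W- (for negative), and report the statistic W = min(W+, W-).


Step 1: Drop any zero differences (none here) and take |d_i|.
|d| = [1, 5, 2, 8, 3, 7, 3, 8, 6]
Step 2: Midrank |d_i| (ties get averaged ranks).
ranks: |1|->1, |5|->5, |2|->2, |8|->8.5, |3|->3.5, |7|->7, |3|->3.5, |8|->8.5, |6|->6
Step 3: Attach original signs; sum ranks with positive sign and with negative sign.
W+ = 1 + 5 + 2 + 8.5 + 7 + 6 = 29.5
W- = 3.5 + 3.5 + 8.5 = 15.5
(Check: W+ + W- = 45 should equal n(n+1)/2 = 45.)
Step 4: Test statistic W = min(W+, W-) = 15.5.
Step 5: Ties in |d|, so use the tie-corrected normal approximation.
        E[W] = n(n+1)/4 = 9*10/4 = 22.5.
        Tie groups: |d|=3 (t=2), |d|=8 (t=2); sum(t^3 - t) = 12.
        Var[W] = n(n+1)(2n+1)/24 - sum(t^3-t)/48 = 1710/24 - 12/48 = 71.
        z = (W - E[W]) / sqrt(Var[W]) = (15.5 - 22.5) / 8.4261 = -0.8307.
        Two-sided p = 2*Phi(z) = 0.406116.
Step 6: alpha = 0.05. fail to reject H0.

W+ = 29.5, W- = 15.5, W = min = 15.5, p = 0.406116, fail to reject H0.


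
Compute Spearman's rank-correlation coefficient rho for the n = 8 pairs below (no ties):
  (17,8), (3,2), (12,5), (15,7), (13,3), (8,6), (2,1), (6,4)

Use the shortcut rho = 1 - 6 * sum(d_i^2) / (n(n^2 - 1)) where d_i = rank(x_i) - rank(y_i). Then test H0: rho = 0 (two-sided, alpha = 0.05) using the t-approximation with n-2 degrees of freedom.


Step 1: Rank x and y separately (midranks; no ties here).
rank(x): 17->8, 3->2, 12->5, 15->7, 13->6, 8->4, 2->1, 6->3
rank(y): 8->8, 2->2, 5->5, 7->7, 3->3, 6->6, 1->1, 4->4
Step 2: d_i = R_x(i) - R_y(i); compute d_i^2.
  (8-8)^2=0, (2-2)^2=0, (5-5)^2=0, (7-7)^2=0, (6-3)^2=9, (4-6)^2=4, (1-1)^2=0, (3-4)^2=1
sum(d^2) = 14.
Step 3: rho = 1 - 6*14 / (8*(8^2 - 1)) = 1 - 84/504 = 0.833333.
Step 4: Under H0, t = rho * sqrt((n-2)/(1-rho^2)) = 3.6927 ~ t(6).
Step 5: Two-sided p-value from the t-distribution with 6 df = 0.010176.
Step 6: alpha = 0.05. reject H0.

rho = 0.8333, p = 0.010176, reject H0 at alpha = 0.05.


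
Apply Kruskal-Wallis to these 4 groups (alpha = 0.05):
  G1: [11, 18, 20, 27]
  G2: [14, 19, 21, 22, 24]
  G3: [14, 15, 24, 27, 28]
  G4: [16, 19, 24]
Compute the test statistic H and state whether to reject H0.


Step 1: Combine all N = 17 observations and assign midranks.
sorted (value, group, rank): (11,G1,1), (14,G2,2.5), (14,G3,2.5), (15,G3,4), (16,G4,5), (18,G1,6), (19,G2,7.5), (19,G4,7.5), (20,G1,9), (21,G2,10), (22,G2,11), (24,G2,13), (24,G3,13), (24,G4,13), (27,G1,15.5), (27,G3,15.5), (28,G3,17)
Step 2: Sum ranks within each group.
R_1 = 31.5 (n_1 = 4)
R_2 = 44 (n_2 = 5)
R_3 = 52 (n_3 = 5)
R_4 = 25.5 (n_4 = 3)
Step 3: H = 12/(N(N+1)) * sum(R_i^2/n_i) - 3(N+1)
     = 12/(17*18) * (31.5^2/4 + 44^2/5 + 52^2/5 + 25.5^2/3) - 3*18
     = 0.039216 * 1392.81 - 54
     = 0.620098.
Step 4: Ties present; correction factor C = 1 - 42/(17^3 - 17) = 0.991422. Corrected H = 0.620098 / 0.991422 = 0.625464.
Step 5: Under H0, H ~ chi^2(3); p-value = 0.890579.
Step 6: alpha = 0.05. fail to reject H0.

H = 0.6255, df = 3, p = 0.890579, fail to reject H0.


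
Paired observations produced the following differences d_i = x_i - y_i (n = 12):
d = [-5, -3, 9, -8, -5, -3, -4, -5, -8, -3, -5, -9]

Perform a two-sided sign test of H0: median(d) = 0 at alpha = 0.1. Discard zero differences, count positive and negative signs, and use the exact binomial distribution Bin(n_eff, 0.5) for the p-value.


Step 1: Discard zero differences. Original n = 12; n_eff = number of nonzero differences = 12.
Nonzero differences (with sign): -5, -3, +9, -8, -5, -3, -4, -5, -8, -3, -5, -9
Step 2: Count signs: positive = 1, negative = 11.
Step 3: Under H0: P(positive) = 0.5, so the number of positives S ~ Bin(12, 0.5).
Step 4: Two-sided exact p-value = sum of Bin(12,0.5) probabilities at or below the observed probability = 0.006348.
Step 5: alpha = 0.1. reject H0.

n_eff = 12, pos = 1, neg = 11, p = 0.006348, reject H0.


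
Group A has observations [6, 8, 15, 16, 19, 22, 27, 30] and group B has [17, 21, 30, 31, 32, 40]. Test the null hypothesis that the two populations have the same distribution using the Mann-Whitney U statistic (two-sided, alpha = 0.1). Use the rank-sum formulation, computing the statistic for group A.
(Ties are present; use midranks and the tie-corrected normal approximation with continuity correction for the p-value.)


Step 1: Combine and sort all 14 observations; assign midranks.
sorted (value, group): (6,X), (8,X), (15,X), (16,X), (17,Y), (19,X), (21,Y), (22,X), (27,X), (30,X), (30,Y), (31,Y), (32,Y), (40,Y)
ranks: 6->1, 8->2, 15->3, 16->4, 17->5, 19->6, 21->7, 22->8, 27->9, 30->10.5, 30->10.5, 31->12, 32->13, 40->14
Step 2: Rank sum for X: R1 = 1 + 2 + 3 + 4 + 6 + 8 + 9 + 10.5 = 43.5.
Step 3: U_X = R1 - n1(n1+1)/2 = 43.5 - 8*9/2 = 43.5 - 36 = 7.5.
       U_Y = n1*n2 - U_X = 48 - 7.5 = 40.5.
Step 4: Ties are present, so use the tie-corrected normal approximation (with continuity correction) for the p-value.
Step 5: p-value = 0.038653; compare to alpha = 0.1. reject H0.

U_X = 7.5, p = 0.038653, reject H0 at alpha = 0.1.


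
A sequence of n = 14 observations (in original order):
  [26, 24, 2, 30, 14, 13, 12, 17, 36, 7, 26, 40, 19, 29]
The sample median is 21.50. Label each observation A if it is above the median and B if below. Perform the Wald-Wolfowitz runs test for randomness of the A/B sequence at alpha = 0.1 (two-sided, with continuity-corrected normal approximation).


Step 1: Compute median = 21.50; label A = above, B = below.
Labels in order: AABABBBBABAABA  (n_A = 7, n_B = 7)
Step 2: Count runs R = 9.
Step 3: Under H0 (random ordering), E[R] = 2*n_A*n_B/(n_A+n_B) + 1 = 2*7*7/14 + 1 = 8.0000.
        Var[R] = 2*n_A*n_B*(2*n_A*n_B - n_A - n_B) / ((n_A+n_B)^2 * (n_A+n_B-1)) = 8232/2548 = 3.2308.
        SD[R] = 1.7974.
Step 4: Continuity-corrected z = (R - 0.5 - E[R]) / SD[R] = (9 - 0.5 - 8.0000) / 1.7974 = 0.2782.
Step 5: Two-sided p-value via normal approximation = 2*(1 - Phi(|z|)) = 0.780879.
Step 6: alpha = 0.1. fail to reject H0.

R = 9, z = 0.2782, p = 0.780879, fail to reject H0.


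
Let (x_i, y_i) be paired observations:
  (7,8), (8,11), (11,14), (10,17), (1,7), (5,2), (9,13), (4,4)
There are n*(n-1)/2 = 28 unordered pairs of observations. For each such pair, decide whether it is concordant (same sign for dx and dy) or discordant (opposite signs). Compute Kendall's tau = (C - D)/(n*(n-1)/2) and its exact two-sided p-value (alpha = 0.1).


Step 1: Enumerate the 28 unordered pairs (i,j) with i<j and classify each by sign(x_j-x_i) * sign(y_j-y_i).
  (1,2):dx=+1,dy=+3->C; (1,3):dx=+4,dy=+6->C; (1,4):dx=+3,dy=+9->C; (1,5):dx=-6,dy=-1->C
  (1,6):dx=-2,dy=-6->C; (1,7):dx=+2,dy=+5->C; (1,8):dx=-3,dy=-4->C; (2,3):dx=+3,dy=+3->C
  (2,4):dx=+2,dy=+6->C; (2,5):dx=-7,dy=-4->C; (2,6):dx=-3,dy=-9->C; (2,7):dx=+1,dy=+2->C
  (2,8):dx=-4,dy=-7->C; (3,4):dx=-1,dy=+3->D; (3,5):dx=-10,dy=-7->C; (3,6):dx=-6,dy=-12->C
  (3,7):dx=-2,dy=-1->C; (3,8):dx=-7,dy=-10->C; (4,5):dx=-9,dy=-10->C; (4,6):dx=-5,dy=-15->C
  (4,7):dx=-1,dy=-4->C; (4,8):dx=-6,dy=-13->C; (5,6):dx=+4,dy=-5->D; (5,7):dx=+8,dy=+6->C
  (5,8):dx=+3,dy=-3->D; (6,7):dx=+4,dy=+11->C; (6,8):dx=-1,dy=+2->D; (7,8):dx=-5,dy=-9->C
Step 2: C = 24, D = 4, total pairs = 28.
Step 3: tau = (C - D)/(n(n-1)/2) = (24 - 4)/28 = 0.714286.
Step 4: Exact two-sided p-value (enumerate n! = 40320 permutations of y under H0): p = 0.014137.
Step 5: alpha = 0.1. reject H0.

tau_b = 0.7143 (C=24, D=4), p = 0.014137, reject H0.


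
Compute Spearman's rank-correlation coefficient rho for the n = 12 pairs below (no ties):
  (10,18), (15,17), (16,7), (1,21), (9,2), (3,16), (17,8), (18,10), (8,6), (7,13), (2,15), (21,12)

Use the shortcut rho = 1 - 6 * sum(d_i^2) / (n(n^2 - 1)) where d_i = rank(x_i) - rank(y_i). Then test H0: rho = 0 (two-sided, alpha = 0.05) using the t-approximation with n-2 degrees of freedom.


Step 1: Rank x and y separately (midranks; no ties here).
rank(x): 10->7, 15->8, 16->9, 1->1, 9->6, 3->3, 17->10, 18->11, 8->5, 7->4, 2->2, 21->12
rank(y): 18->11, 17->10, 7->3, 21->12, 2->1, 16->9, 8->4, 10->5, 6->2, 13->7, 15->8, 12->6
Step 2: d_i = R_x(i) - R_y(i); compute d_i^2.
  (7-11)^2=16, (8-10)^2=4, (9-3)^2=36, (1-12)^2=121, (6-1)^2=25, (3-9)^2=36, (10-4)^2=36, (11-5)^2=36, (5-2)^2=9, (4-7)^2=9, (2-8)^2=36, (12-6)^2=36
sum(d^2) = 400.
Step 3: rho = 1 - 6*400 / (12*(12^2 - 1)) = 1 - 2400/1716 = -0.398601.
Step 4: Under H0, t = rho * sqrt((n-2)/(1-rho^2)) = -1.3744 ~ t(10).
Step 5: Two-sided p-value from the t-distribution with 10 df = 0.199335.
Step 6: alpha = 0.05. fail to reject H0.

rho = -0.3986, p = 0.199335, fail to reject H0 at alpha = 0.05.


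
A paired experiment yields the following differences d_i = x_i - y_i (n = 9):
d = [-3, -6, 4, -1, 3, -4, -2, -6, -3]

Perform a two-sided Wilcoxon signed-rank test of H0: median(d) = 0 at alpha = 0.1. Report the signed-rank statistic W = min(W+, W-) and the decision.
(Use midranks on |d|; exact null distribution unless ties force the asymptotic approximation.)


Step 1: Drop any zero differences (none here) and take |d_i|.
|d| = [3, 6, 4, 1, 3, 4, 2, 6, 3]
Step 2: Midrank |d_i| (ties get averaged ranks).
ranks: |3|->4, |6|->8.5, |4|->6.5, |1|->1, |3|->4, |4|->6.5, |2|->2, |6|->8.5, |3|->4
Step 3: Attach original signs; sum ranks with positive sign and with negative sign.
W+ = 6.5 + 4 = 10.5
W- = 4 + 8.5 + 1 + 6.5 + 2 + 8.5 + 4 = 34.5
(Check: W+ + W- = 45 should equal n(n+1)/2 = 45.)
Step 4: Test statistic W = min(W+, W-) = 10.5.
Step 5: Ties in |d|, so use the tie-corrected normal approximation.
        E[W] = n(n+1)/4 = 9*10/4 = 22.5.
        Tie groups: |d|=3 (t=3), |d|=4 (t=2), |d|=6 (t=2); sum(t^3 - t) = 36.
        Var[W] = n(n+1)(2n+1)/24 - sum(t^3-t)/48 = 1710/24 - 36/48 = 70.5.
        z = (W - E[W]) / sqrt(Var[W]) = (10.5 - 22.5) / 8.3964 = -1.4292.
        Two-sided p = 2*Phi(z) = 0.152953.
Step 6: alpha = 0.1. fail to reject H0.

W+ = 10.5, W- = 34.5, W = min = 10.5, p = 0.152953, fail to reject H0.


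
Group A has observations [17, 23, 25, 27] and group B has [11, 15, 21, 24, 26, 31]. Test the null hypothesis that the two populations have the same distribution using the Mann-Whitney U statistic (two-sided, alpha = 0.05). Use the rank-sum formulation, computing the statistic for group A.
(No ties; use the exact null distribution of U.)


Step 1: Combine and sort all 10 observations; assign midranks.
sorted (value, group): (11,Y), (15,Y), (17,X), (21,Y), (23,X), (24,Y), (25,X), (26,Y), (27,X), (31,Y)
ranks: 11->1, 15->2, 17->3, 21->4, 23->5, 24->6, 25->7, 26->8, 27->9, 31->10
Step 2: Rank sum for X: R1 = 3 + 5 + 7 + 9 = 24.
Step 3: U_X = R1 - n1(n1+1)/2 = 24 - 4*5/2 = 24 - 10 = 14.
       U_Y = n1*n2 - U_X = 24 - 14 = 10.
Step 4: No ties, so the exact null distribution of U (based on enumerating the C(10,4) = 210 equally likely rank assignments) gives the two-sided p-value.
Step 5: p-value = 0.761905; compare to alpha = 0.05. fail to reject H0.

U_X = 14, p = 0.761905, fail to reject H0 at alpha = 0.05.


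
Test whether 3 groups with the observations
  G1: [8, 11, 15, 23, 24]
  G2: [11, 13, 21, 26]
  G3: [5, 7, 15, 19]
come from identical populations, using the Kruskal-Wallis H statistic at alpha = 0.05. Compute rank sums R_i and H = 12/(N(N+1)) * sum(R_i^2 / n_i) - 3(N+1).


Step 1: Combine all N = 13 observations and assign midranks.
sorted (value, group, rank): (5,G3,1), (7,G3,2), (8,G1,3), (11,G1,4.5), (11,G2,4.5), (13,G2,6), (15,G1,7.5), (15,G3,7.5), (19,G3,9), (21,G2,10), (23,G1,11), (24,G1,12), (26,G2,13)
Step 2: Sum ranks within each group.
R_1 = 38 (n_1 = 5)
R_2 = 33.5 (n_2 = 4)
R_3 = 19.5 (n_3 = 4)
Step 3: H = 12/(N(N+1)) * sum(R_i^2/n_i) - 3(N+1)
     = 12/(13*14) * (38^2/5 + 33.5^2/4 + 19.5^2/4) - 3*14
     = 0.065934 * 664.425 - 42
     = 1.808242.
Step 4: Ties present; correction factor C = 1 - 12/(13^3 - 13) = 0.994505. Corrected H = 1.808242 / 0.994505 = 1.818232.
Step 5: Under H0, H ~ chi^2(2); p-value = 0.402880.
Step 6: alpha = 0.05. fail to reject H0.

H = 1.8182, df = 2, p = 0.402880, fail to reject H0.


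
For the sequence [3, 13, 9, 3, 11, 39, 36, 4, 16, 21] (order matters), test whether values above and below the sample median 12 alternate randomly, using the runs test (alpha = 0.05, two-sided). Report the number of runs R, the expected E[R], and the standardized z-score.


Step 1: Compute median = 12; label A = above, B = below.
Labels in order: BABBBAABAA  (n_A = 5, n_B = 5)
Step 2: Count runs R = 6.
Step 3: Under H0 (random ordering), E[R] = 2*n_A*n_B/(n_A+n_B) + 1 = 2*5*5/10 + 1 = 6.0000.
        Var[R] = 2*n_A*n_B*(2*n_A*n_B - n_A - n_B) / ((n_A+n_B)^2 * (n_A+n_B-1)) = 2000/900 = 2.2222.
        SD[R] = 1.4907.
Step 4: R = E[R], so z = 0 with no continuity correction.
Step 5: Two-sided p-value via normal approximation = 2*(1 - Phi(|z|)) = 1.000000.
Step 6: alpha = 0.05. fail to reject H0.

R = 6, z = 0.0000, p = 1.000000, fail to reject H0.


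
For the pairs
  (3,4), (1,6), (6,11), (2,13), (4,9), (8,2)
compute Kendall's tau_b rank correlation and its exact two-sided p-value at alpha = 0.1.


Step 1: Enumerate the 15 unordered pairs (i,j) with i<j and classify each by sign(x_j-x_i) * sign(y_j-y_i).
  (1,2):dx=-2,dy=+2->D; (1,3):dx=+3,dy=+7->C; (1,4):dx=-1,dy=+9->D; (1,5):dx=+1,dy=+5->C
  (1,6):dx=+5,dy=-2->D; (2,3):dx=+5,dy=+5->C; (2,4):dx=+1,dy=+7->C; (2,5):dx=+3,dy=+3->C
  (2,6):dx=+7,dy=-4->D; (3,4):dx=-4,dy=+2->D; (3,5):dx=-2,dy=-2->C; (3,6):dx=+2,dy=-9->D
  (4,5):dx=+2,dy=-4->D; (4,6):dx=+6,dy=-11->D; (5,6):dx=+4,dy=-7->D
Step 2: C = 6, D = 9, total pairs = 15.
Step 3: tau = (C - D)/(n(n-1)/2) = (6 - 9)/15 = -0.200000.
Step 4: Exact two-sided p-value (enumerate n! = 720 permutations of y under H0): p = 0.719444.
Step 5: alpha = 0.1. fail to reject H0.

tau_b = -0.2000 (C=6, D=9), p = 0.719444, fail to reject H0.


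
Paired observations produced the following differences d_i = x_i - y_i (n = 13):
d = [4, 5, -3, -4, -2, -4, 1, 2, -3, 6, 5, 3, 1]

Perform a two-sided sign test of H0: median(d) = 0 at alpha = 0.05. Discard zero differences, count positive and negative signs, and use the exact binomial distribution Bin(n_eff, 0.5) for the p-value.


Step 1: Discard zero differences. Original n = 13; n_eff = number of nonzero differences = 13.
Nonzero differences (with sign): +4, +5, -3, -4, -2, -4, +1, +2, -3, +6, +5, +3, +1
Step 2: Count signs: positive = 8, negative = 5.
Step 3: Under H0: P(positive) = 0.5, so the number of positives S ~ Bin(13, 0.5).
Step 4: Two-sided exact p-value = sum of Bin(13,0.5) probabilities at or below the observed probability = 0.581055.
Step 5: alpha = 0.05. fail to reject H0.

n_eff = 13, pos = 8, neg = 5, p = 0.581055, fail to reject H0.


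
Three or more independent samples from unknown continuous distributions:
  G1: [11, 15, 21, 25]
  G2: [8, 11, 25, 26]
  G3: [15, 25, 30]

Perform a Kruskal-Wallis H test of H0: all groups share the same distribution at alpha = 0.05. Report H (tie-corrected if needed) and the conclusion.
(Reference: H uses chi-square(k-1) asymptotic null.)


Step 1: Combine all N = 11 observations and assign midranks.
sorted (value, group, rank): (8,G2,1), (11,G1,2.5), (11,G2,2.5), (15,G1,4.5), (15,G3,4.5), (21,G1,6), (25,G1,8), (25,G2,8), (25,G3,8), (26,G2,10), (30,G3,11)
Step 2: Sum ranks within each group.
R_1 = 21 (n_1 = 4)
R_2 = 21.5 (n_2 = 4)
R_3 = 23.5 (n_3 = 3)
Step 3: H = 12/(N(N+1)) * sum(R_i^2/n_i) - 3(N+1)
     = 12/(11*12) * (21^2/4 + 21.5^2/4 + 23.5^2/3) - 3*12
     = 0.090909 * 409.896 - 36
     = 1.263258.
Step 4: Ties present; correction factor C = 1 - 36/(11^3 - 11) = 0.972727. Corrected H = 1.263258 / 0.972727 = 1.298676.
Step 5: Under H0, H ~ chi^2(2); p-value = 0.522391.
Step 6: alpha = 0.05. fail to reject H0.

H = 1.2987, df = 2, p = 0.522391, fail to reject H0.


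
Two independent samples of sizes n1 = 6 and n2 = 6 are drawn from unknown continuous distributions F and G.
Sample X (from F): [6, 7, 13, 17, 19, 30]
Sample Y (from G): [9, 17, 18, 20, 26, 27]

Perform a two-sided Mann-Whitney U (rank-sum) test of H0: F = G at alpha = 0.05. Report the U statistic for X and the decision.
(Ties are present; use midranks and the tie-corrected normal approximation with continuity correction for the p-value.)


Step 1: Combine and sort all 12 observations; assign midranks.
sorted (value, group): (6,X), (7,X), (9,Y), (13,X), (17,X), (17,Y), (18,Y), (19,X), (20,Y), (26,Y), (27,Y), (30,X)
ranks: 6->1, 7->2, 9->3, 13->4, 17->5.5, 17->5.5, 18->7, 19->8, 20->9, 26->10, 27->11, 30->12
Step 2: Rank sum for X: R1 = 1 + 2 + 4 + 5.5 + 8 + 12 = 32.5.
Step 3: U_X = R1 - n1(n1+1)/2 = 32.5 - 6*7/2 = 32.5 - 21 = 11.5.
       U_Y = n1*n2 - U_X = 36 - 11.5 = 24.5.
Step 4: Ties are present, so use the tie-corrected normal approximation (with continuity correction) for the p-value.
Step 5: p-value = 0.335822; compare to alpha = 0.05. fail to reject H0.

U_X = 11.5, p = 0.335822, fail to reject H0 at alpha = 0.05.


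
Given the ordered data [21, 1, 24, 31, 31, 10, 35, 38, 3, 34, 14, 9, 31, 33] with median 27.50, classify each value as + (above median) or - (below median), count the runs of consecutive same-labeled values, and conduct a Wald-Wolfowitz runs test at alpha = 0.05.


Step 1: Compute median = 27.50; label A = above, B = below.
Labels in order: BBBAABAABABBAA  (n_A = 7, n_B = 7)
Step 2: Count runs R = 8.
Step 3: Under H0 (random ordering), E[R] = 2*n_A*n_B/(n_A+n_B) + 1 = 2*7*7/14 + 1 = 8.0000.
        Var[R] = 2*n_A*n_B*(2*n_A*n_B - n_A - n_B) / ((n_A+n_B)^2 * (n_A+n_B-1)) = 8232/2548 = 3.2308.
        SD[R] = 1.7974.
Step 4: R = E[R], so z = 0 with no continuity correction.
Step 5: Two-sided p-value via normal approximation = 2*(1 - Phi(|z|)) = 1.000000.
Step 6: alpha = 0.05. fail to reject H0.

R = 8, z = 0.0000, p = 1.000000, fail to reject H0.


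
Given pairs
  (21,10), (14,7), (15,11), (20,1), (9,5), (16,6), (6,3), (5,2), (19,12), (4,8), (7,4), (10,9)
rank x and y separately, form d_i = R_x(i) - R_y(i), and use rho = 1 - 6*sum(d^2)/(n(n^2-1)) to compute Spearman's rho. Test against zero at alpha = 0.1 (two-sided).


Step 1: Rank x and y separately (midranks; no ties here).
rank(x): 21->12, 14->7, 15->8, 20->11, 9->5, 16->9, 6->3, 5->2, 19->10, 4->1, 7->4, 10->6
rank(y): 10->10, 7->7, 11->11, 1->1, 5->5, 6->6, 3->3, 2->2, 12->12, 8->8, 4->4, 9->9
Step 2: d_i = R_x(i) - R_y(i); compute d_i^2.
  (12-10)^2=4, (7-7)^2=0, (8-11)^2=9, (11-1)^2=100, (5-5)^2=0, (9-6)^2=9, (3-3)^2=0, (2-2)^2=0, (10-12)^2=4, (1-8)^2=49, (4-4)^2=0, (6-9)^2=9
sum(d^2) = 184.
Step 3: rho = 1 - 6*184 / (12*(12^2 - 1)) = 1 - 1104/1716 = 0.356643.
Step 4: Under H0, t = rho * sqrt((n-2)/(1-rho^2)) = 1.2072 ~ t(10).
Step 5: Two-sided p-value from the t-distribution with 10 df = 0.255138.
Step 6: alpha = 0.1. fail to reject H0.

rho = 0.3566, p = 0.255138, fail to reject H0 at alpha = 0.1.


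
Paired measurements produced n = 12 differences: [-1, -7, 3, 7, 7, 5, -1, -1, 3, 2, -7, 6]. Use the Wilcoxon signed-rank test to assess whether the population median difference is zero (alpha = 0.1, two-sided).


Step 1: Drop any zero differences (none here) and take |d_i|.
|d| = [1, 7, 3, 7, 7, 5, 1, 1, 3, 2, 7, 6]
Step 2: Midrank |d_i| (ties get averaged ranks).
ranks: |1|->2, |7|->10.5, |3|->5.5, |7|->10.5, |7|->10.5, |5|->7, |1|->2, |1|->2, |3|->5.5, |2|->4, |7|->10.5, |6|->8
Step 3: Attach original signs; sum ranks with positive sign and with negative sign.
W+ = 5.5 + 10.5 + 10.5 + 7 + 5.5 + 4 + 8 = 51
W- = 2 + 10.5 + 2 + 2 + 10.5 = 27
(Check: W+ + W- = 78 should equal n(n+1)/2 = 78.)
Step 4: Test statistic W = min(W+, W-) = 27.
Step 5: Ties in |d|, so use the tie-corrected normal approximation.
        E[W] = n(n+1)/4 = 12*13/4 = 39.
        Tie groups: |d|=1 (t=3), |d|=3 (t=2), |d|=7 (t=4); sum(t^3 - t) = 90.
        Var[W] = n(n+1)(2n+1)/24 - sum(t^3-t)/48 = 3900/24 - 90/48 = 160.625.
        z = (W - E[W]) / sqrt(Var[W]) = (27 - 39) / 12.6738 = -0.9468.
        Two-sided p = 2*Phi(z) = 0.343722.
Step 6: alpha = 0.1. fail to reject H0.

W+ = 51, W- = 27, W = min = 27, p = 0.343722, fail to reject H0.


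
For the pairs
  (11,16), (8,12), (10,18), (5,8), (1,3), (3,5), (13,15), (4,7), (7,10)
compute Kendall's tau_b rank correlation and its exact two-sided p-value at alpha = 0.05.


Step 1: Enumerate the 36 unordered pairs (i,j) with i<j and classify each by sign(x_j-x_i) * sign(y_j-y_i).
  (1,2):dx=-3,dy=-4->C; (1,3):dx=-1,dy=+2->D; (1,4):dx=-6,dy=-8->C; (1,5):dx=-10,dy=-13->C
  (1,6):dx=-8,dy=-11->C; (1,7):dx=+2,dy=-1->D; (1,8):dx=-7,dy=-9->C; (1,9):dx=-4,dy=-6->C
  (2,3):dx=+2,dy=+6->C; (2,4):dx=-3,dy=-4->C; (2,5):dx=-7,dy=-9->C; (2,6):dx=-5,dy=-7->C
  (2,7):dx=+5,dy=+3->C; (2,8):dx=-4,dy=-5->C; (2,9):dx=-1,dy=-2->C; (3,4):dx=-5,dy=-10->C
  (3,5):dx=-9,dy=-15->C; (3,6):dx=-7,dy=-13->C; (3,7):dx=+3,dy=-3->D; (3,8):dx=-6,dy=-11->C
  (3,9):dx=-3,dy=-8->C; (4,5):dx=-4,dy=-5->C; (4,6):dx=-2,dy=-3->C; (4,7):dx=+8,dy=+7->C
  (4,8):dx=-1,dy=-1->C; (4,9):dx=+2,dy=+2->C; (5,6):dx=+2,dy=+2->C; (5,7):dx=+12,dy=+12->C
  (5,8):dx=+3,dy=+4->C; (5,9):dx=+6,dy=+7->C; (6,7):dx=+10,dy=+10->C; (6,8):dx=+1,dy=+2->C
  (6,9):dx=+4,dy=+5->C; (7,8):dx=-9,dy=-8->C; (7,9):dx=-6,dy=-5->C; (8,9):dx=+3,dy=+3->C
Step 2: C = 33, D = 3, total pairs = 36.
Step 3: tau = (C - D)/(n(n-1)/2) = (33 - 3)/36 = 0.833333.
Step 4: Exact two-sided p-value (enumerate n! = 362880 permutations of y under H0): p = 0.000854.
Step 5: alpha = 0.05. reject H0.

tau_b = 0.8333 (C=33, D=3), p = 0.000854, reject H0.


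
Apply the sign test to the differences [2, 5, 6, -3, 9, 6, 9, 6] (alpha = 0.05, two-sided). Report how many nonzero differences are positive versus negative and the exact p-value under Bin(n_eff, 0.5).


Step 1: Discard zero differences. Original n = 8; n_eff = number of nonzero differences = 8.
Nonzero differences (with sign): +2, +5, +6, -3, +9, +6, +9, +6
Step 2: Count signs: positive = 7, negative = 1.
Step 3: Under H0: P(positive) = 0.5, so the number of positives S ~ Bin(8, 0.5).
Step 4: Two-sided exact p-value = sum of Bin(8,0.5) probabilities at or below the observed probability = 0.070312.
Step 5: alpha = 0.05. fail to reject H0.

n_eff = 8, pos = 7, neg = 1, p = 0.070312, fail to reject H0.


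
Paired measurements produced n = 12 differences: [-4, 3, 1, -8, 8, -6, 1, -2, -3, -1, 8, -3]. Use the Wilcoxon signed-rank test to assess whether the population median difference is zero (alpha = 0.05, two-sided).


Step 1: Drop any zero differences (none here) and take |d_i|.
|d| = [4, 3, 1, 8, 8, 6, 1, 2, 3, 1, 8, 3]
Step 2: Midrank |d_i| (ties get averaged ranks).
ranks: |4|->8, |3|->6, |1|->2, |8|->11, |8|->11, |6|->9, |1|->2, |2|->4, |3|->6, |1|->2, |8|->11, |3|->6
Step 3: Attach original signs; sum ranks with positive sign and with negative sign.
W+ = 6 + 2 + 11 + 2 + 11 = 32
W- = 8 + 11 + 9 + 4 + 6 + 2 + 6 = 46
(Check: W+ + W- = 78 should equal n(n+1)/2 = 78.)
Step 4: Test statistic W = min(W+, W-) = 32.
Step 5: Ties in |d|, so use the tie-corrected normal approximation.
        E[W] = n(n+1)/4 = 12*13/4 = 39.
        Tie groups: |d|=1 (t=3), |d|=3 (t=3), |d|=8 (t=3); sum(t^3 - t) = 72.
        Var[W] = n(n+1)(2n+1)/24 - sum(t^3-t)/48 = 3900/24 - 72/48 = 161.
        z = (W - E[W]) / sqrt(Var[W]) = (32 - 39) / 12.6886 = -0.5517.
        Two-sided p = 2*Phi(z) = 0.581169.
Step 6: alpha = 0.05. fail to reject H0.

W+ = 32, W- = 46, W = min = 32, p = 0.581169, fail to reject H0.


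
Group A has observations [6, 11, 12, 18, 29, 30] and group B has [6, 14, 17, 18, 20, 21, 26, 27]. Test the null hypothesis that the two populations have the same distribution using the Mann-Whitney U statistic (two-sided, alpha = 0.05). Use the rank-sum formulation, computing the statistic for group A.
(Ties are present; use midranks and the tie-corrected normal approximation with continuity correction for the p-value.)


Step 1: Combine and sort all 14 observations; assign midranks.
sorted (value, group): (6,X), (6,Y), (11,X), (12,X), (14,Y), (17,Y), (18,X), (18,Y), (20,Y), (21,Y), (26,Y), (27,Y), (29,X), (30,X)
ranks: 6->1.5, 6->1.5, 11->3, 12->4, 14->5, 17->6, 18->7.5, 18->7.5, 20->9, 21->10, 26->11, 27->12, 29->13, 30->14
Step 2: Rank sum for X: R1 = 1.5 + 3 + 4 + 7.5 + 13 + 14 = 43.
Step 3: U_X = R1 - n1(n1+1)/2 = 43 - 6*7/2 = 43 - 21 = 22.
       U_Y = n1*n2 - U_X = 48 - 22 = 26.
Step 4: Ties are present, so use the tie-corrected normal approximation (with continuity correction) for the p-value.
Step 5: p-value = 0.846116; compare to alpha = 0.05. fail to reject H0.

U_X = 22, p = 0.846116, fail to reject H0 at alpha = 0.05.


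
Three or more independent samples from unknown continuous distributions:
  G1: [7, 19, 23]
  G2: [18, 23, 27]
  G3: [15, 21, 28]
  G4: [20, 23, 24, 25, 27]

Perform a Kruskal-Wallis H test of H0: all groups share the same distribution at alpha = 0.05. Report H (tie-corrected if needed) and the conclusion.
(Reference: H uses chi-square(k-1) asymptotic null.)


Step 1: Combine all N = 14 observations and assign midranks.
sorted (value, group, rank): (7,G1,1), (15,G3,2), (18,G2,3), (19,G1,4), (20,G4,5), (21,G3,6), (23,G1,8), (23,G2,8), (23,G4,8), (24,G4,10), (25,G4,11), (27,G2,12.5), (27,G4,12.5), (28,G3,14)
Step 2: Sum ranks within each group.
R_1 = 13 (n_1 = 3)
R_2 = 23.5 (n_2 = 3)
R_3 = 22 (n_3 = 3)
R_4 = 46.5 (n_4 = 5)
Step 3: H = 12/(N(N+1)) * sum(R_i^2/n_i) - 3(N+1)
     = 12/(14*15) * (13^2/3 + 23.5^2/3 + 22^2/3 + 46.5^2/5) - 3*15
     = 0.057143 * 834.2 - 45
     = 2.668571.
Step 4: Ties present; correction factor C = 1 - 30/(14^3 - 14) = 0.989011. Corrected H = 2.668571 / 0.989011 = 2.698222.
Step 5: Under H0, H ~ chi^2(3); p-value = 0.440529.
Step 6: alpha = 0.05. fail to reject H0.

H = 2.6982, df = 3, p = 0.440529, fail to reject H0.


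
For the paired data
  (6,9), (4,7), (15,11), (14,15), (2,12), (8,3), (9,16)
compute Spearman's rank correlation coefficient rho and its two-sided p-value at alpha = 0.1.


Step 1: Rank x and y separately (midranks; no ties here).
rank(x): 6->3, 4->2, 15->7, 14->6, 2->1, 8->4, 9->5
rank(y): 9->3, 7->2, 11->4, 15->6, 12->5, 3->1, 16->7
Step 2: d_i = R_x(i) - R_y(i); compute d_i^2.
  (3-3)^2=0, (2-2)^2=0, (7-4)^2=9, (6-6)^2=0, (1-5)^2=16, (4-1)^2=9, (5-7)^2=4
sum(d^2) = 38.
Step 3: rho = 1 - 6*38 / (7*(7^2 - 1)) = 1 - 228/336 = 0.321429.
Step 4: Under H0, t = rho * sqrt((n-2)/(1-rho^2)) = 0.7590 ~ t(5).
Step 5: Two-sided p-value from the t-distribution with 5 df = 0.482072.
Step 6: alpha = 0.1. fail to reject H0.

rho = 0.3214, p = 0.482072, fail to reject H0 at alpha = 0.1.


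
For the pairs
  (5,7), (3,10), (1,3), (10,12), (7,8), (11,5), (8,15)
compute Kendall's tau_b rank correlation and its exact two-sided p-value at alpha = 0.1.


Step 1: Enumerate the 21 unordered pairs (i,j) with i<j and classify each by sign(x_j-x_i) * sign(y_j-y_i).
  (1,2):dx=-2,dy=+3->D; (1,3):dx=-4,dy=-4->C; (1,4):dx=+5,dy=+5->C; (1,5):dx=+2,dy=+1->C
  (1,6):dx=+6,dy=-2->D; (1,7):dx=+3,dy=+8->C; (2,3):dx=-2,dy=-7->C; (2,4):dx=+7,dy=+2->C
  (2,5):dx=+4,dy=-2->D; (2,6):dx=+8,dy=-5->D; (2,7):dx=+5,dy=+5->C; (3,4):dx=+9,dy=+9->C
  (3,5):dx=+6,dy=+5->C; (3,6):dx=+10,dy=+2->C; (3,7):dx=+7,dy=+12->C; (4,5):dx=-3,dy=-4->C
  (4,6):dx=+1,dy=-7->D; (4,7):dx=-2,dy=+3->D; (5,6):dx=+4,dy=-3->D; (5,7):dx=+1,dy=+7->C
  (6,7):dx=-3,dy=+10->D
Step 2: C = 13, D = 8, total pairs = 21.
Step 3: tau = (C - D)/(n(n-1)/2) = (13 - 8)/21 = 0.238095.
Step 4: Exact two-sided p-value (enumerate n! = 5040 permutations of y under H0): p = 0.561905.
Step 5: alpha = 0.1. fail to reject H0.

tau_b = 0.2381 (C=13, D=8), p = 0.561905, fail to reject H0.


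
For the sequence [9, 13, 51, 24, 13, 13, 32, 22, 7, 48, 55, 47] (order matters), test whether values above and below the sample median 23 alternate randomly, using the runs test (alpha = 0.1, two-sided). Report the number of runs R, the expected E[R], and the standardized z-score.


Step 1: Compute median = 23; label A = above, B = below.
Labels in order: BBAABBABBAAA  (n_A = 6, n_B = 6)
Step 2: Count runs R = 6.
Step 3: Under H0 (random ordering), E[R] = 2*n_A*n_B/(n_A+n_B) + 1 = 2*6*6/12 + 1 = 7.0000.
        Var[R] = 2*n_A*n_B*(2*n_A*n_B - n_A - n_B) / ((n_A+n_B)^2 * (n_A+n_B-1)) = 4320/1584 = 2.7273.
        SD[R] = 1.6514.
Step 4: Continuity-corrected z = (R + 0.5 - E[R]) / SD[R] = (6 + 0.5 - 7.0000) / 1.6514 = -0.3028.
Step 5: Two-sided p-value via normal approximation = 2*(1 - Phi(|z|)) = 0.762069.
Step 6: alpha = 0.1. fail to reject H0.

R = 6, z = -0.3028, p = 0.762069, fail to reject H0.
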